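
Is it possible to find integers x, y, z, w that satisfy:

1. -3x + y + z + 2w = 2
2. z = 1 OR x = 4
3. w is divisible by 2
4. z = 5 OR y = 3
Yes

Take x = 4, y = 9, z = 5, w = 0. Substituting into each constraint:
  (1) -3(4) + 9 + 5 + 2(0) = 2 ✓
  (2) x = 4, target 4 ✓ (second branch holds)
  (3) 0 = 2 × 0, remainder 0 ✓
  (4) z = 5, target 5 ✓ (first branch holds)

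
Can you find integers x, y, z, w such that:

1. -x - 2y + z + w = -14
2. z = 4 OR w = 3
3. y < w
Yes

Take x = 16, y = 3, z = 4, w = 4. Substituting into each constraint:
  (1) (-16) - 2(3) + 4 + 4 = -14 ✓
  (2) z = 4, target 4 ✓ (first branch holds)
  (3) 3 < 4 ✓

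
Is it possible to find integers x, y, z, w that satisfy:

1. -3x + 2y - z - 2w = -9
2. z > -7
Yes

Take x = 0, y = 0, z = 9, w = 0. Substituting into each constraint:
  (1) -3(0) + 2(0) + (-9) - 2(0) = -9 ✓
  (2) 9 > -7 ✓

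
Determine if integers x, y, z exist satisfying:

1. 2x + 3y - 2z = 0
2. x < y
Yes

Take x = 1, y = 2, z = 4. Substituting into each constraint:
  (1) 2(1) + 3(2) - 2(4) = 0 ✓
  (2) 1 < 2 ✓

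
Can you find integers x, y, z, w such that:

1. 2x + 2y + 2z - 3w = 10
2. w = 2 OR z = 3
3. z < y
Yes

Take x = -2, y = 4, z = 3, w = 0. Substituting into each constraint:
  (1) 2(-2) + 2(4) + 2(3) - 3(0) = 10 ✓
  (2) z = 3, target 3 ✓ (second branch holds)
  (3) 3 < 4 ✓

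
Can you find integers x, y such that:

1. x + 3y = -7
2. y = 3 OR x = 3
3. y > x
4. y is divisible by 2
No

The full constraint system is jointly infeasible over the integers. Each constraint and what it forces:

  - x + 3y = -7: is a linear equation tying the variables together
  - y = 3 OR x = 3: forces a choice: either y = 3 or x = 3
  - y > x: bounds one variable relative to another variable
  - y is divisible by 2: restricts y to multiples of 2

Split on the disjunction (y = 3 OR x = 3):
  • If y = 3: this contradicts the divisibility constraint — 3 is not a multiple of 2.
  • If x = 3: with x = 3, writing y = 2y', every remaining term of the linear equation is divisible by 6, so the left side is ≡ 0 (mod 6); but the right side -10 ≡ 2 (mod 6). No integers can satisfy it.
Both branches are infeasible, so the system has no integer solution.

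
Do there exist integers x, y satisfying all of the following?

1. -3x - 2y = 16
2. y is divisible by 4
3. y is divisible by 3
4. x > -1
No

A contradictory subset is {-3x - 2y = 16, y is divisible by 3}. No integer assignment can satisfy these jointly:

  - -3x - 2y = 16: is a linear equation tying the variables together
  - y is divisible by 3: restricts y to multiples of 3

Modular obstruction: writing y = 3y', every remaining term of the linear equation is divisible by 3, so the left side is ≡ 0 (mod 3); but the right side 16 ≡ 1 (mod 3). No integers can satisfy it.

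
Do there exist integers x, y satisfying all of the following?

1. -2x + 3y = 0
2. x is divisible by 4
Yes

Take x = 0, y = 0. Substituting into each constraint:
  (1) -2(0) + 3(0) = 0 ✓
  (2) 0 = 4 × 0, remainder 0 ✓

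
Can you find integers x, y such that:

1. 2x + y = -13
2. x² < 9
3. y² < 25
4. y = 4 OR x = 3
No

A contradictory subset is {2x + y = -13, x² < 9, y = 4 OR x = 3}. No integer assignment can satisfy these jointly:

  - 2x + y = -13: is a linear equation tying the variables together
  - x² < 9: restricts x to |x| ≤ 2
  - y = 4 OR x = 3: forces a choice: either y = 4 or x = 3

Split on the disjunction (y = 4 OR x = 3):
  • If y = 4: with y = 4, every remaining term of the linear equation is divisible by 2, so the left side is ≡ 0 (mod 2); but the right side -17 ≡ 1 (mod 2). No integers can satisfy it.
  • If x = 3: this contradicts x² < 9, which requires |x| ≤ 2.
Both branches are infeasible, so the system has no integer solution.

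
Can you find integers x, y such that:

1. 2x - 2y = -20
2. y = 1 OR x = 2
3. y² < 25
Yes

Take x = -9, y = 1. Substituting into each constraint:
  (1) 2(-9) - 2(1) = -20 ✓
  (2) y = 1, target 1 ✓ (first branch holds)
  (3) y² = (1)² = 1, and 1 < 25 ✓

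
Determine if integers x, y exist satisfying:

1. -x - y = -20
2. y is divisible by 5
Yes

Take x = 20, y = 0. Substituting into each constraint:
  (1) (-20) + 0 = -20 ✓
  (2) 0 = 5 × 0, remainder 0 ✓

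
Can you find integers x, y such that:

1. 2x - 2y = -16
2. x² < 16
Yes

Take x = 0, y = 8. Substituting into each constraint:
  (1) 2(0) - 2(8) = -16 ✓
  (2) x² = (0)² = 0, and 0 < 16 ✓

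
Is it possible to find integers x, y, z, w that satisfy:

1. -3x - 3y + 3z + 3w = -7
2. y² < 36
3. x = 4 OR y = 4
No

Even the single constraint (-3x - 3y + 3z + 3w = -7) is infeasible over the integers.

  - -3x - 3y + 3z + 3w = -7: every term on the left is divisible by 3, so the LHS ≡ 0 (mod 3), but the RHS -7 is not — no integer solution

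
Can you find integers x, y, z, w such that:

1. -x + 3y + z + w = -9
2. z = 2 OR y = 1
Yes

Take x = 12, y = 1, z = 0, w = 0. Substituting into each constraint:
  (1) (-12) + 3(1) + 0 + 0 = -9 ✓
  (2) y = 1, target 1 ✓ (second branch holds)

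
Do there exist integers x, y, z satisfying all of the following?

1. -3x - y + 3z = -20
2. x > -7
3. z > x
Yes

Take x = -1, y = 23, z = 0. Substituting into each constraint:
  (1) -3(-1) + (-23) + 3(0) = -20 ✓
  (2) -1 > -7 ✓
  (3) 0 > -1 ✓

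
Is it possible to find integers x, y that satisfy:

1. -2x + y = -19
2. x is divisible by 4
Yes

Take x = 0, y = -19. Substituting into each constraint:
  (1) -2(0) + (-19) = -19 ✓
  (2) 0 = 4 × 0, remainder 0 ✓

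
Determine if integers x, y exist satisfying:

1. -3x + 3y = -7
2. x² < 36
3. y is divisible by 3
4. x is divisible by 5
No

Even the single constraint (-3x + 3y = -7) is infeasible over the integers.

  - -3x + 3y = -7: every term on the left is divisible by 3, so the LHS ≡ 0 (mod 3), but the RHS -7 is not — no integer solution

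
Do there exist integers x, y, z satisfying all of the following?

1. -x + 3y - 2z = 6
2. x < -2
Yes

Take x = -3, y = 1, z = 0. Substituting into each constraint:
  (1) 3 + 3(1) - 2(0) = 6 ✓
  (2) -3 < -2 ✓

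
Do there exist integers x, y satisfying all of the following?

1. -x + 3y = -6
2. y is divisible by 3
Yes

Take x = 6, y = 0. Substituting into each constraint:
  (1) (-6) + 3(0) = -6 ✓
  (2) 0 = 3 × 0, remainder 0 ✓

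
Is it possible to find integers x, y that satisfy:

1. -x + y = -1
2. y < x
Yes

Take x = 0, y = -1. Substituting into each constraint:
  (1) 0 + (-1) = -1 ✓
  (2) -1 < 0 ✓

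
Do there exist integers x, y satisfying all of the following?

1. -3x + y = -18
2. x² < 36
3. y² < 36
Yes

Take x = 5, y = -3. Substituting into each constraint:
  (1) -3(5) + (-3) = -18 ✓
  (2) x² = (5)² = 25, and 25 < 36 ✓
  (3) y² = (-3)² = 9, and 9 < 36 ✓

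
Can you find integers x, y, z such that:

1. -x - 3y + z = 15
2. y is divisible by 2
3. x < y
Yes

Take x = -1, y = 0, z = 14. Substituting into each constraint:
  (1) 1 - 3(0) + 14 = 15 ✓
  (2) 0 = 2 × 0, remainder 0 ✓
  (3) -1 < 0 ✓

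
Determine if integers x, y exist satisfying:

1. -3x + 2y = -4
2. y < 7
Yes

Take x = 0, y = -2. Substituting into each constraint:
  (1) -3(0) + 2(-2) = -4 ✓
  (2) -2 < 7 ✓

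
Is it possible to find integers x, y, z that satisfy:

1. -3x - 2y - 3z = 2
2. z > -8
Yes

Take x = 0, y = -1, z = 0. Substituting into each constraint:
  (1) -3(0) - 2(-1) - 3(0) = 2 ✓
  (2) 0 > -8 ✓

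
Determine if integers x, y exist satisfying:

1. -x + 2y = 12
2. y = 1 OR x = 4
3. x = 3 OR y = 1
Yes

Take x = -10, y = 1. Substituting into each constraint:
  (1) 10 + 2(1) = 12 ✓
  (2) y = 1, target 1 ✓ (first branch holds)
  (3) y = 1, target 1 ✓ (second branch holds)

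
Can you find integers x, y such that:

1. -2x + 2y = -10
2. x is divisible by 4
Yes

Take x = 0, y = -5. Substituting into each constraint:
  (1) -2(0) + 2(-5) = -10 ✓
  (2) 0 = 4 × 0, remainder 0 ✓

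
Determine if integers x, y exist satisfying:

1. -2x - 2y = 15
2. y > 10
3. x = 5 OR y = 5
No

Even the single constraint (-2x - 2y = 15) is infeasible over the integers.

  - -2x - 2y = 15: every term on the left is divisible by 2, so the LHS ≡ 0 (mod 2), but the RHS 15 is not — no integer solution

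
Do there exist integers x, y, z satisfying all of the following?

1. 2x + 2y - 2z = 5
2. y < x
No

Even the single constraint (2x + 2y - 2z = 5) is infeasible over the integers.

  - 2x + 2y - 2z = 5: every term on the left is divisible by 2, so the LHS ≡ 0 (mod 2), but the RHS 5 is not — no integer solution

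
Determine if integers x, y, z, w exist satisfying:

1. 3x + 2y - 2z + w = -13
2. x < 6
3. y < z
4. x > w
Yes

Take x = 1, y = -8, z = 0, w = 0. Substituting into each constraint:
  (1) 3(1) + 2(-8) - 2(0) + 0 = -13 ✓
  (2) 1 < 6 ✓
  (3) -8 < 0 ✓
  (4) 1 > 0 ✓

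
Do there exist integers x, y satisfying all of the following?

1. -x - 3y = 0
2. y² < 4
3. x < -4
No

The full constraint system is jointly infeasible over the integers. Each constraint and what it forces:

  - -x - 3y = 0: is a linear equation tying the variables together
  - y² < 4: restricts y to |y| ≤ 1
  - x < -4: bounds one variable relative to a constant

Range argument: with x ∈ [−∞, -5], y ∈ [-1, 1], the left side of the equation is at least 2, but the right side is 0 < 2. No integer solution exists.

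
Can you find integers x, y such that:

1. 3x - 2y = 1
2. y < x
Yes

Take x = -1, y = -2. Substituting into each constraint:
  (1) 3(-1) - 2(-2) = 1 ✓
  (2) -2 < -1 ✓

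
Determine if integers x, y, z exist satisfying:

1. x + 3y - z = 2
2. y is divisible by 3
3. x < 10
Yes

Take x = 2, y = 0, z = 0. Substituting into each constraint:
  (1) 2 + 3(0) + 0 = 2 ✓
  (2) 0 = 3 × 0, remainder 0 ✓
  (3) 2 < 10 ✓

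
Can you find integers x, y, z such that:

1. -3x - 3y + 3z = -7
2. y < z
No

Even the single constraint (-3x - 3y + 3z = -7) is infeasible over the integers.

  - -3x - 3y + 3z = -7: every term on the left is divisible by 3, so the LHS ≡ 0 (mod 3), but the RHS -7 is not — no integer solution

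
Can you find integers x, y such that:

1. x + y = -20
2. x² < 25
Yes

Take x = 0, y = -20. Substituting into each constraint:
  (1) 0 + (-20) = -20 ✓
  (2) x² = (0)² = 0, and 0 < 25 ✓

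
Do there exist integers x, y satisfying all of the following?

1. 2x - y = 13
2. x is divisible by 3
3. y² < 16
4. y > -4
Yes

Take x = 6, y = -1. Substituting into each constraint:
  (1) 2(6) + 1 = 13 ✓
  (2) 6 = 3 × 2, remainder 0 ✓
  (3) y² = (-1)² = 1, and 1 < 16 ✓
  (4) -1 > -4 ✓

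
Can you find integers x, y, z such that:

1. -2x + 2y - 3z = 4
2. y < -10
Yes

Take x = -13, y = -11, z = 0. Substituting into each constraint:
  (1) -2(-13) + 2(-11) - 3(0) = 4 ✓
  (2) -11 < -10 ✓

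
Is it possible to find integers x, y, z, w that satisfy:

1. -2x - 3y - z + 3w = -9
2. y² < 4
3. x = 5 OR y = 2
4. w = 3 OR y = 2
Yes

Take x = 5, y = 1, z = 5, w = 3. Substituting into each constraint:
  (1) -2(5) - 3(1) + (-5) + 3(3) = -9 ✓
  (2) y² = (1)² = 1, and 1 < 4 ✓
  (3) x = 5, target 5 ✓ (first branch holds)
  (4) w = 3, target 3 ✓ (first branch holds)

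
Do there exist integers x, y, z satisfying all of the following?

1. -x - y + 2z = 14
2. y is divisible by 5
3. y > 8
Yes

Take x = -24, y = 10, z = 0. Substituting into each constraint:
  (1) 24 + (-10) + 2(0) = 14 ✓
  (2) 10 = 5 × 2, remainder 0 ✓
  (3) 10 > 8 ✓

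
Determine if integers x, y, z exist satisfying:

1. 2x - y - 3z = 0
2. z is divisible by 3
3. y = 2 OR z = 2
Yes

Take x = 10, y = 2, z = 6. Substituting into each constraint:
  (1) 2(10) + (-2) - 3(6) = 0 ✓
  (2) 6 = 3 × 2, remainder 0 ✓
  (3) y = 2, target 2 ✓ (first branch holds)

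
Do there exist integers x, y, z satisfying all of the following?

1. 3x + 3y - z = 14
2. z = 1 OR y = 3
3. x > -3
Yes

Take x = 5, y = 0, z = 1. Substituting into each constraint:
  (1) 3(5) + 3(0) + (-1) = 14 ✓
  (2) z = 1, target 1 ✓ (first branch holds)
  (3) 5 > -3 ✓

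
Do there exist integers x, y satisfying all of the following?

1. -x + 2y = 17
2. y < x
Yes

Take x = 19, y = 18. Substituting into each constraint:
  (1) (-19) + 2(18) = 17 ✓
  (2) 18 < 19 ✓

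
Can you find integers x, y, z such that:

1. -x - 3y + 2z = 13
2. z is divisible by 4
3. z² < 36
Yes

Take x = -13, y = 0, z = 0. Substituting into each constraint:
  (1) 13 - 3(0) + 2(0) = 13 ✓
  (2) 0 = 4 × 0, remainder 0 ✓
  (3) z² = (0)² = 0, and 0 < 36 ✓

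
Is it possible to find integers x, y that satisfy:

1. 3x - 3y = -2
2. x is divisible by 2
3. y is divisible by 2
No

Even the single constraint (3x - 3y = -2) is infeasible over the integers.

  - 3x - 3y = -2: every term on the left is divisible by 3, so the LHS ≡ 0 (mod 3), but the RHS -2 is not — no integer solution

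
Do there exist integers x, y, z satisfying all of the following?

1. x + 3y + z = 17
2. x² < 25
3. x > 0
Yes

Take x = 1, y = 0, z = 16. Substituting into each constraint:
  (1) 1 + 3(0) + 16 = 17 ✓
  (2) x² = (1)² = 1, and 1 < 25 ✓
  (3) 1 > 0 ✓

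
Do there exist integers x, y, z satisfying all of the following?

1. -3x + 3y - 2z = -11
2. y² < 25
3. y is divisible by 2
Yes

Take x = 1, y = 0, z = 4. Substituting into each constraint:
  (1) -3(1) + 3(0) - 2(4) = -11 ✓
  (2) y² = (0)² = 0, and 0 < 25 ✓
  (3) 0 = 2 × 0, remainder 0 ✓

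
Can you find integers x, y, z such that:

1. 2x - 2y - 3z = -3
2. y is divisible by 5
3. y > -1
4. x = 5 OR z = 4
Yes

Take x = 5, y = 5, z = 1. Substituting into each constraint:
  (1) 2(5) - 2(5) - 3(1) = -3 ✓
  (2) 5 = 5 × 1, remainder 0 ✓
  (3) 5 > -1 ✓
  (4) x = 5, target 5 ✓ (first branch holds)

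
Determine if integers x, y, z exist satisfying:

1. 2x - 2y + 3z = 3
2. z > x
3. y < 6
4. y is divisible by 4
Yes

Take x = 0, y = 0, z = 1. Substituting into each constraint:
  (1) 2(0) - 2(0) + 3(1) = 3 ✓
  (2) 1 > 0 ✓
  (3) 0 < 6 ✓
  (4) 0 = 4 × 0, remainder 0 ✓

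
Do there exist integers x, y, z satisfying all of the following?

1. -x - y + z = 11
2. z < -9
Yes

Take x = 0, y = -21, z = -10. Substituting into each constraint:
  (1) 0 + 21 + (-10) = 11 ✓
  (2) -10 < -9 ✓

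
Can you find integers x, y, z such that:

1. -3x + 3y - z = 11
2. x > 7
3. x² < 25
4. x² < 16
No

A contradictory subset is {x > 7, x² < 16}. No integer assignment can satisfy these jointly:

  - x > 7: bounds one variable relative to a constant
  - x² < 16: restricts x to |x| ≤ 3

Direct contradiction: the bounds on x require x ≥ 8 and x ≤ 3 simultaneously, which is empty.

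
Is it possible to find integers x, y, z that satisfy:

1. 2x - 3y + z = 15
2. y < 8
Yes

Take x = 0, y = 0, z = 15. Substituting into each constraint:
  (1) 2(0) - 3(0) + 15 = 15 ✓
  (2) 0 < 8 ✓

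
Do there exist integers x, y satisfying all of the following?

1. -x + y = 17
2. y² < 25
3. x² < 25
No

The full constraint system is jointly infeasible over the integers. Each constraint and what it forces:

  - -x + y = 17: is a linear equation tying the variables together
  - y² < 25: restricts y to |y| ≤ 4
  - x² < 25: restricts x to |x| ≤ 4

Range argument: with x ∈ [-4, 4], y ∈ [-4, 4], the left side of the equation is at most 8, but the right side is 17 > 8. No integer solution exists.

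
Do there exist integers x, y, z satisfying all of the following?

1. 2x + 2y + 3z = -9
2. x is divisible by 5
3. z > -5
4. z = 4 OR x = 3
No

A contradictory subset is {2x + 2y + 3z = -9, x is divisible by 5, z = 4 OR x = 3}. No integer assignment can satisfy these jointly:

  - 2x + 2y + 3z = -9: is a linear equation tying the variables together
  - x is divisible by 5: restricts x to multiples of 5
  - z = 4 OR x = 3: forces a choice: either z = 4 or x = 3

Split on the disjunction (z = 4 OR x = 3):
  • If z = 4: with z = 4, writing x = 5x', every remaining term of the linear equation is divisible by 2, so the left side is ≡ 0 (mod 2); but the right side -21 ≡ 1 (mod 2). No integers can satisfy it.
  • If x = 3: this contradicts the divisibility constraint — 3 is not a multiple of 5.
Both branches are infeasible, so the system has no integer solution.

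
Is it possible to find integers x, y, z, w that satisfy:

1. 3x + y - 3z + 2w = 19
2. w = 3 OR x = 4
Yes

Take x = 0, y = 13, z = 0, w = 3. Substituting into each constraint:
  (1) 3(0) + 13 - 3(0) + 2(3) = 19 ✓
  (2) w = 3, target 3 ✓ (first branch holds)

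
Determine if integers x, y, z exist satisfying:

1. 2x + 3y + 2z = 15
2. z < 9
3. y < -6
Yes

Take x = 18, y = -7, z = 0. Substituting into each constraint:
  (1) 2(18) + 3(-7) + 2(0) = 15 ✓
  (2) 0 < 9 ✓
  (3) -7 < -6 ✓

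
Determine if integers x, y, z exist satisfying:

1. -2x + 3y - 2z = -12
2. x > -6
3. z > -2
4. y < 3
Yes

Take x = 0, y = 0, z = 6. Substituting into each constraint:
  (1) -2(0) + 3(0) - 2(6) = -12 ✓
  (2) 0 > -6 ✓
  (3) 6 > -2 ✓
  (4) 0 < 3 ✓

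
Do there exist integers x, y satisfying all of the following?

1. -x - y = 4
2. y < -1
Yes

Take x = -2, y = -2. Substituting into each constraint:
  (1) 2 + 2 = 4 ✓
  (2) -2 < -1 ✓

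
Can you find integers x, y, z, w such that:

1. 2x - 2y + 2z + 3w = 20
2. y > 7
Yes

Take x = 0, y = 8, z = 0, w = 12. Substituting into each constraint:
  (1) 2(0) - 2(8) + 2(0) + 3(12) = 20 ✓
  (2) 8 > 7 ✓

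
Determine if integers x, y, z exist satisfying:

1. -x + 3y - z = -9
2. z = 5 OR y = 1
Yes

Take x = 4, y = 0, z = 5. Substituting into each constraint:
  (1) (-4) + 3(0) + (-5) = -9 ✓
  (2) z = 5, target 5 ✓ (first branch holds)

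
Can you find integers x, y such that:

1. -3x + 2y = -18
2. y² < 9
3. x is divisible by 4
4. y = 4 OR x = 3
No

A contradictory subset is {-3x + 2y = -18, y² < 9, y = 4 OR x = 3}. No integer assignment can satisfy these jointly:

  - -3x + 2y = -18: is a linear equation tying the variables together
  - y² < 9: restricts y to |y| ≤ 2
  - y = 4 OR x = 3: forces a choice: either y = 4 or x = 3

Split on the disjunction (y = 4 OR x = 3):
  • If y = 4: this contradicts y² < 9, which requires |y| ≤ 2.
  • If x = 3: with x = 3, every remaining term of the linear equation is divisible by 2, so the left side is ≡ 0 (mod 2); but the right side -9 ≡ 1 (mod 2). No integers can satisfy it.
Both branches are infeasible, so the system has no integer solution.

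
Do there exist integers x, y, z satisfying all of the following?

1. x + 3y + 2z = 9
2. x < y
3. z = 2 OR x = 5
Yes

Take x = -1, y = 2, z = 2. Substituting into each constraint:
  (1) (-1) + 3(2) + 2(2) = 9 ✓
  (2) -1 < 2 ✓
  (3) z = 2, target 2 ✓ (first branch holds)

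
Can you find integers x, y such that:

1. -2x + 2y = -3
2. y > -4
No

Even the single constraint (-2x + 2y = -3) is infeasible over the integers.

  - -2x + 2y = -3: every term on the left is divisible by 2, so the LHS ≡ 0 (mod 2), but the RHS -3 is not — no integer solution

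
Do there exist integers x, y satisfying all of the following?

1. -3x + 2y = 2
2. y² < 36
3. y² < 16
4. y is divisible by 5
No

A contradictory subset is {-3x + 2y = 2, y² < 16, y is divisible by 5}. No integer assignment can satisfy these jointly:

  - -3x + 2y = 2: is a linear equation tying the variables together
  - y² < 16: restricts y to |y| ≤ 3
  - y is divisible by 5: restricts y to multiples of 5

The bounds confine y to {0} with 5 | y. For each value, substitute into the equation:
  • y = 0: the equation gives -3x = 2, so x would not be an integer.
Every case fails, so no integer solution exists.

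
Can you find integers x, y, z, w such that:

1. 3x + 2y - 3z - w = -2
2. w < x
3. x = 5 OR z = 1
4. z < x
Yes

Take x = 2, y = -2, z = 1, w = 1. Substituting into each constraint:
  (1) 3(2) + 2(-2) - 3(1) + (-1) = -2 ✓
  (2) 1 < 2 ✓
  (3) z = 1, target 1 ✓ (second branch holds)
  (4) 1 < 2 ✓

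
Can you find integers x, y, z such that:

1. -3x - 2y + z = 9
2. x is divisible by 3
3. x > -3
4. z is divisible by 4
Yes

Take x = 3, y = -9, z = 0. Substituting into each constraint:
  (1) -3(3) - 2(-9) + 0 = 9 ✓
  (2) 3 = 3 × 1, remainder 0 ✓
  (3) 3 > -3 ✓
  (4) 0 = 4 × 0, remainder 0 ✓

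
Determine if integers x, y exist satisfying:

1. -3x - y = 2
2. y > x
Yes

Take x = -1, y = 1. Substituting into each constraint:
  (1) -3(-1) + (-1) = 2 ✓
  (2) 1 > -1 ✓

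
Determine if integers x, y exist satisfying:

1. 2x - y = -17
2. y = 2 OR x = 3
Yes

Take x = 3, y = 23. Substituting into each constraint:
  (1) 2(3) + (-23) = -17 ✓
  (2) x = 3, target 3 ✓ (second branch holds)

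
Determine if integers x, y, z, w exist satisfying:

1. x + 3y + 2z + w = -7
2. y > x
Yes

Take x = 0, y = 1, z = -5, w = 0. Substituting into each constraint:
  (1) 0 + 3(1) + 2(-5) + 0 = -7 ✓
  (2) 1 > 0 ✓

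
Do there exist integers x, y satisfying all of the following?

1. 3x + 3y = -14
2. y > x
No

Even the single constraint (3x + 3y = -14) is infeasible over the integers.

  - 3x + 3y = -14: every term on the left is divisible by 3, so the LHS ≡ 0 (mod 3), but the RHS -14 is not — no integer solution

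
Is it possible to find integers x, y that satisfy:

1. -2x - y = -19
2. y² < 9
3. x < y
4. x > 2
No

A contradictory subset is {-2x - y = -19, y² < 9, x < y}. No integer assignment can satisfy these jointly:

  - -2x - y = -19: is a linear equation tying the variables together
  - y² < 9: restricts y to |y| ≤ 2
  - x < y: bounds one variable relative to another variable

Propagating the comparison: x < y and y ≤ 2 give x ≤ 1. Range argument: with x ∈ [−∞, 1], y ∈ [-2, 2], the left side of the equation is at least -4, but the right side is -19 < -4. No integer solution exists.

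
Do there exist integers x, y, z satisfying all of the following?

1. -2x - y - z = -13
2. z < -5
Yes

Take x = 0, y = 19, z = -6. Substituting into each constraint:
  (1) -2(0) + (-19) + 6 = -13 ✓
  (2) -6 < -5 ✓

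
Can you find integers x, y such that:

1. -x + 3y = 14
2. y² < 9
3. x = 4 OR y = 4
No

The full constraint system is jointly infeasible over the integers. Each constraint and what it forces:

  - -x + 3y = 14: is a linear equation tying the variables together
  - y² < 9: restricts y to |y| ≤ 2
  - x = 4 OR y = 4: forces a choice: either x = 4 or y = 4

Split on the disjunction (x = 4 OR y = 4):
  • If x = 4: the equation forces y = 6, but y² < 9 requires |y| ≤ 2.
  • If y = 4: this contradicts y² < 9, which requires |y| ≤ 2.
Both branches are infeasible, so the system has no integer solution.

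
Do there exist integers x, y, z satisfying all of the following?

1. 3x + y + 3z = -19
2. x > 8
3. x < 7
No

A contradictory subset is {x > 8, x < 7}. No integer assignment can satisfy these jointly:

  - x > 8: bounds one variable relative to a constant
  - x < 7: bounds one variable relative to a constant

Direct contradiction: the bounds on x require x ≥ 9 and x ≤ 6 simultaneously, which is empty.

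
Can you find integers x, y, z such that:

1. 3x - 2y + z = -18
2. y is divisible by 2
Yes

Take x = 0, y = 0, z = -18. Substituting into each constraint:
  (1) 3(0) - 2(0) + (-18) = -18 ✓
  (2) 0 = 2 × 0, remainder 0 ✓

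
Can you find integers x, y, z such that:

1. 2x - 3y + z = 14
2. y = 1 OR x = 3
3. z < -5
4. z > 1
No

A contradictory subset is {z < -5, z > 1}. No integer assignment can satisfy these jointly:

  - z < -5: bounds one variable relative to a constant
  - z > 1: bounds one variable relative to a constant

Direct contradiction: the bounds on z require z ≥ 2 and z ≤ -6 simultaneously, which is empty.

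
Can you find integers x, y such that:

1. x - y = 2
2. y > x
No

The full constraint system is jointly infeasible over the integers. Each constraint and what it forces:

  - x - y = 2: is a linear equation tying the variables together
  - y > x: bounds one variable relative to another variable

From the equation, x − y = 2, i.e. y − x = -2; but y > x requires y − x ≥ 1. Contradiction.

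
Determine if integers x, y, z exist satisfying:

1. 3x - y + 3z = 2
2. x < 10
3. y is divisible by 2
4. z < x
Yes

Take x = 2, y = 4, z = 0. Substituting into each constraint:
  (1) 3(2) + (-4) + 3(0) = 2 ✓
  (2) 2 < 10 ✓
  (3) 4 = 2 × 2, remainder 0 ✓
  (4) 0 < 2 ✓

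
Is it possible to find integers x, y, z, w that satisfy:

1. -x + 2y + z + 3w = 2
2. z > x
Yes

Take x = 0, y = -1, z = 1, w = 1. Substituting into each constraint:
  (1) 0 + 2(-1) + 1 + 3(1) = 2 ✓
  (2) 1 > 0 ✓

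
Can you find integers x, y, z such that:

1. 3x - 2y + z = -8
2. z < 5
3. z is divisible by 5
Yes

Take x = 0, y = 4, z = 0. Substituting into each constraint:
  (1) 3(0) - 2(4) + 0 = -8 ✓
  (2) 0 < 5 ✓
  (3) 0 = 5 × 0, remainder 0 ✓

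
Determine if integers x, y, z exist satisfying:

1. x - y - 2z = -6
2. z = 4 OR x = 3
Yes

Take x = 0, y = -2, z = 4. Substituting into each constraint:
  (1) 0 + 2 - 2(4) = -6 ✓
  (2) z = 4, target 4 ✓ (first branch holds)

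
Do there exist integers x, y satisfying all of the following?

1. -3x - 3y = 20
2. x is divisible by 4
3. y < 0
No

Even the single constraint (-3x - 3y = 20) is infeasible over the integers.

  - -3x - 3y = 20: every term on the left is divisible by 3, so the LHS ≡ 0 (mod 3), but the RHS 20 is not — no integer solution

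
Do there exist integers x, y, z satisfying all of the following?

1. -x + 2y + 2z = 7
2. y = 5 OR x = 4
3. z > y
Yes

Take x = 15, y = 5, z = 6. Substituting into each constraint:
  (1) (-15) + 2(5) + 2(6) = 7 ✓
  (2) y = 5, target 5 ✓ (first branch holds)
  (3) 6 > 5 ✓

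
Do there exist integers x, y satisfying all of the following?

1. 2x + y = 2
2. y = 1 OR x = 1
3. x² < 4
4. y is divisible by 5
Yes

Take x = 1, y = 0. Substituting into each constraint:
  (1) 2(1) + 0 = 2 ✓
  (2) x = 1, target 1 ✓ (second branch holds)
  (3) x² = (1)² = 1, and 1 < 4 ✓
  (4) 0 = 5 × 0, remainder 0 ✓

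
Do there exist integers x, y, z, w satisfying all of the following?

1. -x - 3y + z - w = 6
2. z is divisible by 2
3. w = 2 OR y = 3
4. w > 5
Yes

Take x = -21, y = 3, z = 0, w = 6. Substituting into each constraint:
  (1) 21 - 3(3) + 0 + (-6) = 6 ✓
  (2) 0 = 2 × 0, remainder 0 ✓
  (3) y = 3, target 3 ✓ (second branch holds)
  (4) 6 > 5 ✓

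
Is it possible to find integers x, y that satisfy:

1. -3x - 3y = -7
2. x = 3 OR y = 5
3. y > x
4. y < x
No

Even the single constraint (-3x - 3y = -7) is infeasible over the integers.

  - -3x - 3y = -7: every term on the left is divisible by 3, so the LHS ≡ 0 (mod 3), but the RHS -7 is not — no integer solution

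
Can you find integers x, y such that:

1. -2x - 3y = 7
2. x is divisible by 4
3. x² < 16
No

The full constraint system is jointly infeasible over the integers. Each constraint and what it forces:

  - -2x - 3y = 7: is a linear equation tying the variables together
  - x is divisible by 4: restricts x to multiples of 4
  - x² < 16: restricts x to |x| ≤ 3

The bounds confine x to {0} with 4 | x. For each value, substitute into the equation:
  • x = 0: the equation gives -3y = 7, so y would not be an integer.
Every case fails, so no integer solution exists.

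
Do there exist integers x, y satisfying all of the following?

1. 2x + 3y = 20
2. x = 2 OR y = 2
Yes

Take x = 7, y = 2. Substituting into each constraint:
  (1) 2(7) + 3(2) = 20 ✓
  (2) y = 2, target 2 ✓ (second branch holds)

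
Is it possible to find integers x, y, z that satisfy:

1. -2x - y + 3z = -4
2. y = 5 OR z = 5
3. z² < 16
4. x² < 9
Yes

Take x = 1, y = 5, z = 1. Substituting into each constraint:
  (1) -2(1) + (-5) + 3(1) = -4 ✓
  (2) y = 5, target 5 ✓ (first branch holds)
  (3) z² = (1)² = 1, and 1 < 16 ✓
  (4) x² = (1)² = 1, and 1 < 9 ✓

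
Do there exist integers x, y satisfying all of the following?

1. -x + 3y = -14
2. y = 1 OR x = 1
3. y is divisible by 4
No

The full constraint system is jointly infeasible over the integers. Each constraint and what it forces:

  - -x + 3y = -14: is a linear equation tying the variables together
  - y = 1 OR x = 1: forces a choice: either y = 1 or x = 1
  - y is divisible by 4: restricts y to multiples of 4

Split on the disjunction (y = 1 OR x = 1):
  • If y = 1: this contradicts the divisibility constraint — 1 is not a multiple of 4.
  • If x = 1: with x = 1, writing y = 4y', every remaining term of the linear equation is divisible by 12, so the left side is ≡ 0 (mod 12); but the right side -13 ≡ 11 (mod 12). No integers can satisfy it.
Both branches are infeasible, so the system has no integer solution.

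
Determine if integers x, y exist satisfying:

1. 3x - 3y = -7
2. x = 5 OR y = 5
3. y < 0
No

Even the single constraint (3x - 3y = -7) is infeasible over the integers.

  - 3x - 3y = -7: every term on the left is divisible by 3, so the LHS ≡ 0 (mod 3), but the RHS -7 is not — no integer solution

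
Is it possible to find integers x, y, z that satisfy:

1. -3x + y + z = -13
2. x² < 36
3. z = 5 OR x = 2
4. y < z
Yes

Take x = -1, y = -21, z = 5. Substituting into each constraint:
  (1) -3(-1) + (-21) + 5 = -13 ✓
  (2) x² = (-1)² = 1, and 1 < 36 ✓
  (3) z = 5, target 5 ✓ (first branch holds)
  (4) -21 < 5 ✓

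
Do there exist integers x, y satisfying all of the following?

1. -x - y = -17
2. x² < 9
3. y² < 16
No

The full constraint system is jointly infeasible over the integers. Each constraint and what it forces:

  - -x - y = -17: is a linear equation tying the variables together
  - x² < 9: restricts x to |x| ≤ 2
  - y² < 16: restricts y to |y| ≤ 3

Range argument: with x ∈ [-2, 2], y ∈ [-3, 3], the left side of the equation is at least -5, but the right side is -17 < -5. No integer solution exists.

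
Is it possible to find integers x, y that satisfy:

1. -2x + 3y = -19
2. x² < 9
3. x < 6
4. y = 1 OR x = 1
No

A contradictory subset is {-2x + 3y = -19, x < 6, y = 1 OR x = 1}. No integer assignment can satisfy these jointly:

  - -2x + 3y = -19: is a linear equation tying the variables together
  - x < 6: bounds one variable relative to a constant
  - y = 1 OR x = 1: forces a choice: either y = 1 or x = 1

Split on the disjunction (y = 1 OR x = 1):
  • If y = 1: the equation forces x = 11, which contradicts the bound x ≤ 5.
  • If x = 1: with x = 1, every remaining term of the linear equation is divisible by 3, so the left side is ≡ 0 (mod 3); but the right side -17 ≡ 1 (mod 3). No integers can satisfy it.
Both branches are infeasible, so the system has no integer solution.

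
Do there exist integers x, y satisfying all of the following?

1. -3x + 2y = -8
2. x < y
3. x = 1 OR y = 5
No

The full constraint system is jointly infeasible over the integers. Each constraint and what it forces:

  - -3x + 2y = -8: is a linear equation tying the variables together
  - x < y: bounds one variable relative to another variable
  - x = 1 OR y = 5: forces a choice: either x = 1 or y = 5

Split on the disjunction (x = 1 OR y = 5):
  • If x = 1: with x = 1, every remaining term of the linear equation is divisible by 2, so the left side is ≡ 0 (mod 2); but the right side -5 ≡ 1 (mod 2). No integers can satisfy it.
  • If y = 5: the equation forces x = 6, giving (y, x) = (5, 6), which violates y > x.
Both branches are infeasible, so the system has no integer solution.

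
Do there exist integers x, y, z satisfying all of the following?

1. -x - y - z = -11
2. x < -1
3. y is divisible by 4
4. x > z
Yes

Take x = -2, y = 16, z = -3. Substituting into each constraint:
  (1) 2 + (-16) + 3 = -11 ✓
  (2) -2 < -1 ✓
  (3) 16 = 4 × 4, remainder 0 ✓
  (4) -2 > -3 ✓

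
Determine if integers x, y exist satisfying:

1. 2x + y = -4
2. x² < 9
Yes

Take x = -2, y = 0. Substituting into each constraint:
  (1) 2(-2) + 0 = -4 ✓
  (2) x² = (-2)² = 4, and 4 < 9 ✓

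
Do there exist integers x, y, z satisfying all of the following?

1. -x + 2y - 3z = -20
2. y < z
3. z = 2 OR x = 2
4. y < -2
Yes

Take x = 0, y = -7, z = 2. Substituting into each constraint:
  (1) 0 + 2(-7) - 3(2) = -20 ✓
  (2) -7 < 2 ✓
  (3) z = 2, target 2 ✓ (first branch holds)
  (4) -7 < -2 ✓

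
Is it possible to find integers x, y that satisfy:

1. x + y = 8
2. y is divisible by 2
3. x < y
Yes

Take x = 2, y = 6. Substituting into each constraint:
  (1) 2 + 6 = 8 ✓
  (2) 6 = 2 × 3, remainder 0 ✓
  (3) 2 < 6 ✓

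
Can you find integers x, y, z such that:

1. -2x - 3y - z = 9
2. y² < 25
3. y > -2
Yes

Take x = -6, y = 1, z = 0. Substituting into each constraint:
  (1) -2(-6) - 3(1) + 0 = 9 ✓
  (2) y² = (1)² = 1, and 1 < 25 ✓
  (3) 1 > -2 ✓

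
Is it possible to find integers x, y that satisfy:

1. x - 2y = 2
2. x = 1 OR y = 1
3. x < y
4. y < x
No

A contradictory subset is {x < y, y < x}. No integer assignment can satisfy these jointly:

  - x < y: bounds one variable relative to another variable
  - y < x: bounds one variable relative to another variable

Direct contradiction: y > x and x > y cannot both hold.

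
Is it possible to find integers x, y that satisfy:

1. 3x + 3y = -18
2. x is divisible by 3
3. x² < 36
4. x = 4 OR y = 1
No

A contradictory subset is {3x + 3y = -18, x is divisible by 3, x = 4 OR y = 1}. No integer assignment can satisfy these jointly:

  - 3x + 3y = -18: is a linear equation tying the variables together
  - x is divisible by 3: restricts x to multiples of 3
  - x = 4 OR y = 1: forces a choice: either x = 4 or y = 1

Split on the disjunction (x = 4 OR y = 1):
  • If x = 4: this contradicts the divisibility constraint — 4 is not a multiple of 3.
  • If y = 1: with y = 1, writing x = 3x', every remaining term of the linear equation is divisible by 9, so the left side is ≡ 0 (mod 9); but the right side -21 ≡ 6 (mod 9). No integers can satisfy it.
Both branches are infeasible, so the system has no integer solution.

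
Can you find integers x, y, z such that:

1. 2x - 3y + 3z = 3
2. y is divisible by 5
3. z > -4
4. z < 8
Yes

Take x = 0, y = 0, z = 1. Substituting into each constraint:
  (1) 2(0) - 3(0) + 3(1) = 3 ✓
  (2) 0 = 5 × 0, remainder 0 ✓
  (3) 1 > -4 ✓
  (4) 1 < 8 ✓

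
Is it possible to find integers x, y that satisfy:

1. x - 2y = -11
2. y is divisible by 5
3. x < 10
Yes

Take x = -11, y = 0. Substituting into each constraint:
  (1) (-11) - 2(0) = -11 ✓
  (2) 0 = 5 × 0, remainder 0 ✓
  (3) -11 < 10 ✓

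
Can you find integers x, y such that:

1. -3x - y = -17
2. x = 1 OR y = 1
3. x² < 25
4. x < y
Yes

Take x = 1, y = 14. Substituting into each constraint:
  (1) -3(1) + (-14) = -17 ✓
  (2) x = 1, target 1 ✓ (first branch holds)
  (3) x² = (1)² = 1, and 1 < 25 ✓
  (4) 1 < 14 ✓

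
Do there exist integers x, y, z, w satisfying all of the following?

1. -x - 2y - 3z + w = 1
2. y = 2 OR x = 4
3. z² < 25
Yes

Take x = 4, y = 3, z = -3, w = 2. Substituting into each constraint:
  (1) (-4) - 2(3) - 3(-3) + 2 = 1 ✓
  (2) x = 4, target 4 ✓ (second branch holds)
  (3) z² = (-3)² = 9, and 9 < 25 ✓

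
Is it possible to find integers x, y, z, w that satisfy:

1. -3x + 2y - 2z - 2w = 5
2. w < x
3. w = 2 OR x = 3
Yes

Take x = 3, y = 0, z = -8, w = 1. Substituting into each constraint:
  (1) -3(3) + 2(0) - 2(-8) - 2(1) = 5 ✓
  (2) 1 < 3 ✓
  (3) x = 3, target 3 ✓ (second branch holds)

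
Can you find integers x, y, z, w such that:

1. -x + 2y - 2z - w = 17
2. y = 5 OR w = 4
Yes

Take x = 1, y = 0, z = -11, w = 4. Substituting into each constraint:
  (1) (-1) + 2(0) - 2(-11) + (-4) = 17 ✓
  (2) w = 4, target 4 ✓ (second branch holds)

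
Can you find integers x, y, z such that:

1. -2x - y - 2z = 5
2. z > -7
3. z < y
Yes

Take x = -3, y = 1, z = 0. Substituting into each constraint:
  (1) -2(-3) + (-1) - 2(0) = 5 ✓
  (2) 0 > -7 ✓
  (3) 0 < 1 ✓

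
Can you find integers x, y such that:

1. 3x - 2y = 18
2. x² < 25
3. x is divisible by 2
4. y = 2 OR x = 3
No

A contradictory subset is {3x - 2y = 18, y = 2 OR x = 3}. No integer assignment can satisfy these jointly:

  - 3x - 2y = 18: is a linear equation tying the variables together
  - y = 2 OR x = 3: forces a choice: either y = 2 or x = 3

Split on the disjunction (y = 2 OR x = 3):
  • If y = 2: with y = 2, every remaining term of the linear equation is divisible by 3, so the left side is ≡ 0 (mod 3); but the right side 22 ≡ 1 (mod 3). No integers can satisfy it.
  • If x = 3: with x = 3, every remaining term of the linear equation is divisible by 2, so the left side is ≡ 0 (mod 2); but the right side 9 ≡ 1 (mod 2). No integers can satisfy it.
Both branches are infeasible, so the system has no integer solution.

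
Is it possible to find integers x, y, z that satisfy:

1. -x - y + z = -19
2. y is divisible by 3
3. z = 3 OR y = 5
Yes

Take x = 22, y = 0, z = 3. Substituting into each constraint:
  (1) (-22) + 0 + 3 = -19 ✓
  (2) 0 = 3 × 0, remainder 0 ✓
  (3) z = 3, target 3 ✓ (first branch holds)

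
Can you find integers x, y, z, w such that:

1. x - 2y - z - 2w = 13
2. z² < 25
Yes

Take x = 13, y = 0, z = 0, w = 0. Substituting into each constraint:
  (1) 13 - 2(0) + 0 - 2(0) = 13 ✓
  (2) z² = (0)² = 0, and 0 < 25 ✓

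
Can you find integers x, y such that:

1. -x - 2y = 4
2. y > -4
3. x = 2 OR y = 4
Yes

Take x = -12, y = 4. Substituting into each constraint:
  (1) 12 - 2(4) = 4 ✓
  (2) 4 > -4 ✓
  (3) y = 4, target 4 ✓ (second branch holds)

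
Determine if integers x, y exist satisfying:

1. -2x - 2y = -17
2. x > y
No

Even the single constraint (-2x - 2y = -17) is infeasible over the integers.

  - -2x - 2y = -17: every term on the left is divisible by 2, so the LHS ≡ 0 (mod 2), but the RHS -17 is not — no integer solution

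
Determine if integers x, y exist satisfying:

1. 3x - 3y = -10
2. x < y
No

Even the single constraint (3x - 3y = -10) is infeasible over the integers.

  - 3x - 3y = -10: every term on the left is divisible by 3, so the LHS ≡ 0 (mod 3), but the RHS -10 is not — no integer solution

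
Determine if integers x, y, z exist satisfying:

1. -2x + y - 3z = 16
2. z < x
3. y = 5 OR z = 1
Yes

Take x = -1, y = 5, z = -3. Substituting into each constraint:
  (1) -2(-1) + 5 - 3(-3) = 16 ✓
  (2) -3 < -1 ✓
  (3) y = 5, target 5 ✓ (first branch holds)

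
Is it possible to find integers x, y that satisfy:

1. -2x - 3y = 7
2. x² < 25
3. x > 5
No

A contradictory subset is {x² < 25, x > 5}. No integer assignment can satisfy these jointly:

  - x² < 25: restricts x to |x| ≤ 4
  - x > 5: bounds one variable relative to a constant

Direct contradiction: the bounds on x require x ≥ 6 and x ≤ 4 simultaneously, which is empty.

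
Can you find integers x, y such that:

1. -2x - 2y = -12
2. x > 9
Yes

Take x = 10, y = -4. Substituting into each constraint:
  (1) -2(10) - 2(-4) = -12 ✓
  (2) 10 > 9 ✓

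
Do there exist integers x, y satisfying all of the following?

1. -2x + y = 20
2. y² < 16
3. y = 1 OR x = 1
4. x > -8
No

The full constraint system is jointly infeasible over the integers. Each constraint and what it forces:

  - -2x + y = 20: is a linear equation tying the variables together
  - y² < 16: restricts y to |y| ≤ 3
  - y = 1 OR x = 1: forces a choice: either y = 1 or x = 1
  - x > -8: bounds one variable relative to a constant

Split on the disjunction (y = 1 OR x = 1):
  • If y = 1: with y = 1, every remaining term of the linear equation is divisible by 2, so the left side is ≡ 0 (mod 2); but the right side 19 ≡ 1 (mod 2). No integers can satisfy it.
  • If x = 1: the equation forces y = 22, but y² < 16 requires |y| ≤ 3.
Both branches are infeasible, so the system has no integer solution.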